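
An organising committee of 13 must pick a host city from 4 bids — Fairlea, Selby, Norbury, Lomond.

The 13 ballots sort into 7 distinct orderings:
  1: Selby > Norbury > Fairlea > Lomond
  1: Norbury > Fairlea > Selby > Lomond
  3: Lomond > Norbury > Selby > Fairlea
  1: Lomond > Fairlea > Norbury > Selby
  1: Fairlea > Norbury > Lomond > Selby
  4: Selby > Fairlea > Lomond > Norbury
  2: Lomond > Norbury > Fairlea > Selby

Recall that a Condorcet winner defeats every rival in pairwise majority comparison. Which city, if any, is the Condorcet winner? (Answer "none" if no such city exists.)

Pairwise majorities:
Fairlea vs Selby: 1+1+1+2 = 5 for Fairlea, 8 for Selby — Selby by 8–5.
Fairlea vs Norbury: 1+1+4 = 6 for Fairlea, 7 for Norbury — Norbury by 7–6.
Fairlea vs Lomond: Fairlea is ranked higher on 1+1+1+4 = 7 ballots, Lomond on 6. Fairlea wins 7–6.
Selby vs Norbury: Selby is ranked higher on 1+4 = 5 ballots, Norbury on 8. Norbury wins 8–5.
Selby vs Lomond: 1+1+4 = 6 for Selby, 7 for Lomond — Lomond by 7–6.
Norbury vs Lomond: 1+1+1 = 3 for Norbury, 10 for Lomond — Lomond by 10–3.
No city is unbeaten: Fairlea loses to Selby; Selby loses to Norbury; Norbury loses to Lomond; Lomond loses to Fairlea. In particular Fairlea beats Lomond beats Selby beats Fairlea is a majority cycle — no Condorcet winner exists.

none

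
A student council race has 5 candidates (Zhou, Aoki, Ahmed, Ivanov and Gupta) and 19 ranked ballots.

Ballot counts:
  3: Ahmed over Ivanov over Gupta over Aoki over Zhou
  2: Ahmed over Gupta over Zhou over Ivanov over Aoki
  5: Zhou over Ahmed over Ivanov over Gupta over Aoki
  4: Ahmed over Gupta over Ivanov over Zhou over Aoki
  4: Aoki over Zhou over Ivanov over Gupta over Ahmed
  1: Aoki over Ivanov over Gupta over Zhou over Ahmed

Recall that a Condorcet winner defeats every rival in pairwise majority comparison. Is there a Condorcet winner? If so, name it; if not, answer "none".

none

Check each pair by majority over 19 ballots:
Zhou vs Aoki: 2+5+4 = 11 for Zhou, 8 for Aoki — Zhou by 11–8.
Zhou vs Ahmed: Zhou is ranked higher on 5+4+1 = 10 ballots, Ahmed on 9. Zhou wins 10–9.
Zhou vs Ivanov: Zhou preferred on 2+5+4 = 11 ballots; Zhou wins 11–8.
Zhou vs Gupta: 9 to 10, Gupta.
Aoki vs Ahmed: Aoki is ranked higher on 4+1 = 5 ballots, Ahmed on 14. Ahmed wins 14–5.
Aoki vs Ivanov: Aoki preferred on 4+1 = 5 ballots; Ivanov wins 14–5.
Aoki vs Gupta: Aoki is ranked higher on 4+1 = 5 ballots, Gupta on 14. Gupta wins 14–5.
Ahmed vs Ivanov: Ahmed is ranked higher on 3+2+5+4 = 14 ballots, Ivanov on 5. Ahmed wins 14–5.
Ahmed vs Gupta: 3+2+5+4 = 14 for Ahmed, 5 for Gupta — Ahmed by 14–5.
Ivanov vs Gupta: 3+5+4+1 = 13 for Ivanov, 6 for Gupta — Ivanov by 13–6.
No candidate is unbeaten: Zhou loses to Gupta; Aoki loses to Zhou; Ahmed loses to Zhou; Ivanov loses to Zhou; Gupta loses to Ahmed. In particular Zhou > Ahmed > Gupta > Zhou is a majority cycle — no Condorcet winner exists.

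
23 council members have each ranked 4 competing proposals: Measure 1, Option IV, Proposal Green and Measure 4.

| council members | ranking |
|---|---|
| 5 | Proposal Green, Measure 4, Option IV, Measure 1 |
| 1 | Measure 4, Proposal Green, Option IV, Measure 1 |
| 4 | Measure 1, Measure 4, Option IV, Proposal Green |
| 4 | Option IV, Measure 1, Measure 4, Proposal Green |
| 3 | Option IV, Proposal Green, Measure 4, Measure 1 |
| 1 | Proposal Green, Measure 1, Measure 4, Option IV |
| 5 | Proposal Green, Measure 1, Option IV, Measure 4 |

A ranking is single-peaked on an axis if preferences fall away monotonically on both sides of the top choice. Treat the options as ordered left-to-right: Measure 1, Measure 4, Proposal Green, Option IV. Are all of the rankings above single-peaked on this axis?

Axis positions: Measure 1=1, Measure 4=2, Proposal Green=3, Option IV=4.
Cluster 1 (peak Proposal Green at position 3): ranking walks positions 3-2-4-1, expanding outward from the peak — single-peaked.
Cluster 2 (peak Measure 4 at position 2): ranking walks positions 2-3-4-1, expanding outward from the peak — single-peaked.
Cluster 3: ranking walks positions 1-2-4-3; Option IV is ranked above Proposal Green even though Proposal Green lies between Option IV and the peak Measure 1 on the axis — preferences dip and rise again. Not single-peaked.
Cluster 4: ranking walks positions 4-1-2-3; Measure 1 is ranked above Proposal Green even though Proposal Green lies between Measure 1 and the peak Option IV on the axis — preferences dip and rise again. Not single-peaked.
Cluster 5 (peak Option IV at position 4): ranking walks positions 4-3-2-1, expanding outward from the peak — single-peaked.
Cluster 6: ranking walks positions 3-1-2-4; Measure 1 is ranked above Measure 4 even though Measure 4 lies between Measure 1 and the peak Proposal Green on the axis — preferences dip and rise again. Not single-peaked.
Cluster 7: ranking walks positions 3-1-4-2; Measure 1 is ranked above Measure 4 even though Measure 4 lies between Measure 1 and the peak Proposal Green on the axis — preferences dip and rise again. Not single-peaked.
Cluster 3 violates single-peakedness, so the profile is not single-peaked on this axis.

no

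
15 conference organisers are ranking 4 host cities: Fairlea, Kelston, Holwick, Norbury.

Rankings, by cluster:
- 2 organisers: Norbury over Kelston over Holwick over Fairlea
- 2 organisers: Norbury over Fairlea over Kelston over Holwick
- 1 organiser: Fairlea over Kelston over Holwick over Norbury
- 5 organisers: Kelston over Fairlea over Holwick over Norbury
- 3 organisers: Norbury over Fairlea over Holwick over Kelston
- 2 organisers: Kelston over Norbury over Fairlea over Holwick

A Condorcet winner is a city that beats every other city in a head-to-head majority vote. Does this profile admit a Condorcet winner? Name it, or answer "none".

Kelston

Check each pair by majority over 15 ballots:
Fairlea vs Kelston: 2+1+3 = 6 for Fairlea, 9 for Kelston — Kelston by 9–6.
Fairlea vs Holwick: Fairlea is ranked higher on 2+1+5+3+2 = 13 ballots, Holwick on 2. Fairlea wins 13–2.
Fairlea vs Norbury: 6 to 9, Norbury.
Kelston vs Holwick: Kelston preferred on 2+2+1+5+2 = 12 ballots; Kelston wins 12–3.
Kelston vs Norbury: Kelston preferred on 1+5+2 = 8 ballots; Kelston wins 8–7.
Holwick vs Norbury: 6 to 9, Norbury.
Kelston beats each of Fairlea, Holwick, Norbury — Kelston is the Condorcet winner.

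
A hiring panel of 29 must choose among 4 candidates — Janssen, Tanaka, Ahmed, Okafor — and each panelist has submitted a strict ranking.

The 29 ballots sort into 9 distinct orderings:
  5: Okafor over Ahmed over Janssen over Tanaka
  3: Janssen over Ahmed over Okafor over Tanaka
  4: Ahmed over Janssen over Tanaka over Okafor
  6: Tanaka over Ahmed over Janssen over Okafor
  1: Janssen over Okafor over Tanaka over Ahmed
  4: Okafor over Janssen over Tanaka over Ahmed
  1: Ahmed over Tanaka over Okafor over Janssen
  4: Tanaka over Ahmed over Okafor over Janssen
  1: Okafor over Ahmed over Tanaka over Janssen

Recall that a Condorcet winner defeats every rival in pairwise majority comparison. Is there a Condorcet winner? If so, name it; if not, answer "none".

none

Check each pair by majority over 29 ballots:
Janssen vs Tanaka: 5+3+4+1+4 = 17 for Janssen, 12 for Tanaka — Janssen by 17–12.
Janssen vs Ahmed: 8 to 21, Ahmed.
Janssen vs Okafor: Janssen preferred on 3+4+6+1 = 14 ballots; Okafor wins 15–14.
Tanaka vs Ahmed: Tanaka preferred on 6+1+4+4 = 15 ballots; Tanaka wins 15–14.
Tanaka vs Okafor: 4+6+1+4 = 15 for Tanaka, 14 for Okafor — Tanaka by 15–14.
Ahmed vs Okafor: 18 to 11, Ahmed.
Each candidate drops at least one matchup (Janssen loses to Ahmed; Tanaka loses to Janssen; Ahmed loses to Tanaka; Okafor loses to Tanaka); the cycle Janssen → Tanaka → Ahmed → Janssen rules out a Condorcet winner.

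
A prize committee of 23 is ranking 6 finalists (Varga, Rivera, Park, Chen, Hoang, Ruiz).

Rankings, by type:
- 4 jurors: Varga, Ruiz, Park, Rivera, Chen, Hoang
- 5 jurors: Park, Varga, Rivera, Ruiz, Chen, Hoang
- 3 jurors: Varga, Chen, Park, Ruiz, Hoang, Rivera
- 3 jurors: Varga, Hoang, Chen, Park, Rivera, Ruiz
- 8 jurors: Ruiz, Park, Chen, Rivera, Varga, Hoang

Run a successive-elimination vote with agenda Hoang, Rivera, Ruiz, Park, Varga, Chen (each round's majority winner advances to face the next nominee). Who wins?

Round 1: Hoang vs Rivera — 6–17, Rivera advances.
Round 2: Rivera vs Ruiz — 8–15, Ruiz advances.
Round 3: Ruiz vs Park — 12–11, Ruiz advances.
Round 4: Ruiz vs Varga — 8–15, Varga advances.
Round 5: Varga vs Chen — 15–8, Varga advances.
The agenda winner is Varga.

Varga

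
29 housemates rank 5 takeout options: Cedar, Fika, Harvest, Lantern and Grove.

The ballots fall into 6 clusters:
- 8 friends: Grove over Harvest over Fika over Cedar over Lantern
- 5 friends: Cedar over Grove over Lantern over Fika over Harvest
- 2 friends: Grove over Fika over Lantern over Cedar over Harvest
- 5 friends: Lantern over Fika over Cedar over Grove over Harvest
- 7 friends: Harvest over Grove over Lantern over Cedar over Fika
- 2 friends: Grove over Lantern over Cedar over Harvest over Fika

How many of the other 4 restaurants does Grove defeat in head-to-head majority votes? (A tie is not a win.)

Grove against each rival (29 friends):
Grove vs Cedar: 19 to 10, Grove.
Grove–Fika: Grove 24–5.
Grove–Harvest: Grove 22–7.
Grove–Lantern: Grove 24–5.
Grove beats Cedar, Fika, Harvest, Lantern — 4 pairwise wins.

4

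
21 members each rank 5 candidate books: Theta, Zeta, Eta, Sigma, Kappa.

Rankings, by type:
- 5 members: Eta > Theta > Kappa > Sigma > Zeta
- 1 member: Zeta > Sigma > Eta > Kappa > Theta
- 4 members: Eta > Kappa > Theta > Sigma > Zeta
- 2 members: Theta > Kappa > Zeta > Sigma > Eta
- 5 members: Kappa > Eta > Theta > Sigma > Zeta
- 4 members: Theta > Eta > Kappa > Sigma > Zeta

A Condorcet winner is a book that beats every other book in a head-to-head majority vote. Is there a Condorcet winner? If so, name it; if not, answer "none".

Eta

Check each pair by majority over 21 ballots:
Theta vs Zeta: Theta preferred on 5+4+2+5+4 = 20 ballots; Theta wins 20–1.
Theta vs Eta: Theta is ranked higher on 2+4 = 6 ballots, Eta on 15. Eta wins 15–6.
Theta vs Sigma: Theta is ranked higher on 5+4+2+5+4 = 20 ballots, Sigma on 1. Theta wins 20–1.
Theta vs Kappa: 11 to 10, Theta.
Zeta vs Eta: Zeta preferred on 1+2 = 3 ballots; Eta wins 18–3.
Zeta vs Sigma: Zeta preferred on 1+2 = 3 ballots; Sigma wins 18–3.
Zeta vs Kappa: Zeta preferred on 1 ballot; Kappa wins 20–1.
Eta vs Sigma: 18 to 3, Eta.
Eta vs Kappa: 14 to 7, Eta.
Sigma vs Kappa: Sigma preferred on 1 ballot; Kappa wins 20–1.
Eta beats each of Theta, Zeta, Sigma, Kappa — Eta is the Condorcet winner.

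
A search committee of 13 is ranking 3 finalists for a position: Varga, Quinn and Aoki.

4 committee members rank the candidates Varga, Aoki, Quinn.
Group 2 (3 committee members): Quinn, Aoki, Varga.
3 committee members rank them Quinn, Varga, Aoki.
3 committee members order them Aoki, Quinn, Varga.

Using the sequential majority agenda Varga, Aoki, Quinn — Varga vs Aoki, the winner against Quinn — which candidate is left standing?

Round 1: Varga vs Aoki — 7–6, Varga advances.
Round 2: Varga vs Quinn — 4–9, Quinn advances.
Quinn survives the agenda.

Quinn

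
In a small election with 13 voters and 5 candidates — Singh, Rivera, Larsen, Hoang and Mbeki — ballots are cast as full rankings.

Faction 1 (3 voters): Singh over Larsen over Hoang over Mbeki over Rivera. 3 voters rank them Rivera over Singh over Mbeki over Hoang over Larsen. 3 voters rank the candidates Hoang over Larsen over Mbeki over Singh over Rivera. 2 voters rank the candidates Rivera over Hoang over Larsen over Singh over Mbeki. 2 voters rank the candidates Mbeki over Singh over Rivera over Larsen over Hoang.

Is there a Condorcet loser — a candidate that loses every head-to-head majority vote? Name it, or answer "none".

none

Pairwise majorities:
Singh vs Rivera: Singh wins 8–5.
Singh vs Larsen: Singh, 8–5.
Singh vs Hoang: Singh preferred on 3+3+2 = 8 ballots; Singh wins 8–5.
Singh vs Mbeki: Singh is ranked higher on 3+3+2 = 8 ballots, Mbeki on 5. Singh wins 8–5.
Rivera vs Larsen: Rivera preferred on 3+2+2 = 7 ballots; Rivera wins 7–6.
Rivera vs Hoang: Rivera is ranked higher on 3+2+2 = 7 ballots, Hoang on 6. Rivera wins 7–6.
Rivera vs Mbeki: Rivera is ranked higher on 3+2 = 5 ballots, Mbeki on 8. Mbeki wins 8–5.
Larsen vs Hoang: Hoang wins 8–5.
Larsen vs Mbeki: Larsen, 8–5.
Hoang vs Mbeki: 3+3+2 = 8 for Hoang, 5 for Mbeki — Hoang by 8–5.
Every candidate wins at least one matchup (Singh beats Rivera; Rivera beats Larsen; Larsen beats Mbeki; Hoang beats Larsen; Mbeki beats Rivera), so there is no Condorcet loser.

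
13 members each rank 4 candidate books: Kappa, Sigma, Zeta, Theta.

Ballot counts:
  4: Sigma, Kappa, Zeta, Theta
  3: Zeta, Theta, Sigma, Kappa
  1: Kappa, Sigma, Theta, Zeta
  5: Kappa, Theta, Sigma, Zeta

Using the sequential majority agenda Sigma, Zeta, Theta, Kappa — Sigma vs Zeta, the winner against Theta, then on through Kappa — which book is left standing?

Round 1: Sigma vs Zeta — 10–3, Sigma advances.
Round 2: Sigma vs Theta — 5–8, Theta advances.
Round 3: Theta vs Kappa — 3–10, Kappa advances.
Kappa survives the agenda.

Kappa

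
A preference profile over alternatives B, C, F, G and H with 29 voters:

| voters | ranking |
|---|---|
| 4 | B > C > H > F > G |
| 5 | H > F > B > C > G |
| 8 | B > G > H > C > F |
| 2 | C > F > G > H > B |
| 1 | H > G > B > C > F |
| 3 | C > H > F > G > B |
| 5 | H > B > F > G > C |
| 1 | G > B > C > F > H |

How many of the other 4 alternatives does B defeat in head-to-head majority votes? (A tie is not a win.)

3

B against each rival (29 voters):
B vs C: B, 24–5.
B–F: B 19–10.
B vs G: B wins 22–7.
B–H: H 16–13.
B beats C, F, G; loses to H — 3 pairwise wins.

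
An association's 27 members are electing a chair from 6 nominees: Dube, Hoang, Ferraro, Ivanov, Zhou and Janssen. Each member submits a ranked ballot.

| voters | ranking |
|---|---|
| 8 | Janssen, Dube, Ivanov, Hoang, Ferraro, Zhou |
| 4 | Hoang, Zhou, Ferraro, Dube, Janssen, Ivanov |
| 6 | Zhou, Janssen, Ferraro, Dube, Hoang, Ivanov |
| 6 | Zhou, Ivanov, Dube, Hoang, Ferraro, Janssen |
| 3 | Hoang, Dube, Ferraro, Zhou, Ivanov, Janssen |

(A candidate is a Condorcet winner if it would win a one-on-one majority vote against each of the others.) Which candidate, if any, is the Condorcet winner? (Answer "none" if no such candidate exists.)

none

Head-to-head results (27 voters):
Dube vs Hoang: Dube preferred on 8+6+6 = 20 ballots; Dube wins 20–7.
Dube vs Ferraro: 17 to 10, Dube.
Dube vs Ivanov: Dube is ranked higher on 8+4+6+3 = 21 ballots, Ivanov on 6. Dube wins 21–6.
Dube vs Zhou: Dube preferred on 8+3 = 11 ballots; Zhou wins 16–11.
Dube vs Janssen: Dube preferred on 4+6+3 = 13 ballots; Janssen wins 14–13.
Hoang vs Ferraro: 21 to 6, Hoang.
Hoang vs Ivanov: 13 to 14, Ivanov.
Hoang vs Zhou: 15 to 12, Hoang.
Hoang vs Janssen: Hoang preferred on 4+6+3 = 13 ballots; Janssen wins 14–13.
Ferraro vs Ivanov: Ferraro is ranked higher on 4+6+3 = 13 ballots, Ivanov on 14. Ivanov wins 14–13.
Ferraro vs Zhou: 11 to 16, Zhou.
Ferraro vs Janssen: 13 to 14, Janssen.
Ivanov vs Zhou: 8 to 19, Zhou.
Ivanov vs Janssen: Ivanov is ranked higher on 6+3 = 9 ballots, Janssen on 18. Janssen wins 18–9.
Zhou vs Janssen: Zhou preferred on 4+6+6+3 = 19 ballots; Zhou wins 19–8.
No candidate is unbeaten: Dube loses to Zhou; Hoang loses to Dube; Ferraro loses to Dube; Ivanov loses to Dube; Zhou loses to Hoang; Janssen loses to Zhou. In particular Dube → Hoang → Zhou → Dube is a majority cycle — no Condorcet winner exists.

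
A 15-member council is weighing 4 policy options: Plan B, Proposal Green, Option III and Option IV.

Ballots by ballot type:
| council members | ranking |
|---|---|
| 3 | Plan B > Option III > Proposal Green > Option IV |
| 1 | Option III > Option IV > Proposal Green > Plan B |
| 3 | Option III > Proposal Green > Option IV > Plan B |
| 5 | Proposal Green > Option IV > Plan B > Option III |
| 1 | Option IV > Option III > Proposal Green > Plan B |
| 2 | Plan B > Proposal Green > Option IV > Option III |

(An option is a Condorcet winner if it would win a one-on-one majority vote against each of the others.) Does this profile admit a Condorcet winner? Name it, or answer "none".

none

Check each pair by majority over 15 ballots:
Plan B vs Proposal Green: 3+2 = 5 for Plan B, 10 for Proposal Green — Proposal Green by 10–5.
Plan B vs Option III: 3+5+2 = 10 for Plan B, 5 for Option III — Plan B by 10–5.
Plan B vs Option IV: Plan B is ranked higher on 3+2 = 5 ballots, Option IV on 10. Option IV wins 10–5.
Proposal Green vs Option III: 7 to 8, Option III.
Proposal Green vs Option IV: 3+3+5+2 = 13 for Proposal Green, 2 for Option IV — Proposal Green by 13–2.
Option III vs Option IV: 3+1+3 = 7 for Option III, 8 for Option IV — Option IV by 8–7.
No option is unbeaten: Plan B loses to Proposal Green; Proposal Green loses to Option III; Option III loses to Plan B; Option IV loses to Proposal Green. In particular Plan B beats Option III beats Proposal Green beats Plan B is a majority cycle — no Condorcet winner exists.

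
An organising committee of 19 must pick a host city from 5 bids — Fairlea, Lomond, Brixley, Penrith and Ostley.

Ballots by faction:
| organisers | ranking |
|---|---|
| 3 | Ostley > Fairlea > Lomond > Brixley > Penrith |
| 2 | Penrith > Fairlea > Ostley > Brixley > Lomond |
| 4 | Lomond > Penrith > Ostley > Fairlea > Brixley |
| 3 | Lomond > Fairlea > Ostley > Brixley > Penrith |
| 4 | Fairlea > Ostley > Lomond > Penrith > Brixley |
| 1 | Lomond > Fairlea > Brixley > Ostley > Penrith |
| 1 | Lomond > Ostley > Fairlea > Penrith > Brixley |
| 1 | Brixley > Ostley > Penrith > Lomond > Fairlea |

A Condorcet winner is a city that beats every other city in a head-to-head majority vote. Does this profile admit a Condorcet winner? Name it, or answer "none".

none

Check each pair by majority over 19 ballots:
Fairlea vs Lomond: Lomond wins 10–9.
Fairlea vs Brixley: Fairlea, 18–1.
Fairlea–Penrith: Fairlea 12–7.
Fairlea vs Ostley: Fairlea wins 10–9.
Lomond vs Brixley: Lomond wins 16–3.
Lomond–Penrith: Lomond 16–3.
Lomond–Ostley: Ostley 10–9.
Brixley vs Penrith: Penrith wins 11–8.
Brixley vs Ostley: Ostley wins 17–2.
Penrith vs Ostley: Ostley, 13–6.
Every city loses at least once (Fairlea loses to Lomond; Lomond loses to Ostley; Brixley loses to Fairlea; Penrith loses to Fairlea; Ostley loses to Fairlea). The majority relation contains the cycle Fairlea → Ostley → Lomond → Fairlea, so there is no Condorcet winner.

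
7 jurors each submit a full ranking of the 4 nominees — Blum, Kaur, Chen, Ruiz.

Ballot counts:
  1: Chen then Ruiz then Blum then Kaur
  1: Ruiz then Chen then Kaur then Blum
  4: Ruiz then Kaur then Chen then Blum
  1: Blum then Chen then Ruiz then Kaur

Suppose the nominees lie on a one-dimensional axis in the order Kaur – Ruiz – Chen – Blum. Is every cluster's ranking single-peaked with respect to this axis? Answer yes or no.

yes

Axis positions: Kaur=1, Ruiz=2, Chen=3, Blum=4.
Cluster 1 (peak Chen at position 3): ranking walks positions 3-2-4-1, expanding outward from the peak — single-peaked.
Cluster 2 (peak Ruiz at position 2): ranking walks positions 2-3-1-4, expanding outward from the peak — single-peaked.
Cluster 3 (peak Ruiz at position 2): ranking walks positions 2-1-3-4, expanding outward from the peak — single-peaked.
Cluster 4 (peak Blum at position 4): ranking walks positions 4-3-2-1, expanding outward from the peak — single-peaked.
Every ranking is single-peaked on this axis.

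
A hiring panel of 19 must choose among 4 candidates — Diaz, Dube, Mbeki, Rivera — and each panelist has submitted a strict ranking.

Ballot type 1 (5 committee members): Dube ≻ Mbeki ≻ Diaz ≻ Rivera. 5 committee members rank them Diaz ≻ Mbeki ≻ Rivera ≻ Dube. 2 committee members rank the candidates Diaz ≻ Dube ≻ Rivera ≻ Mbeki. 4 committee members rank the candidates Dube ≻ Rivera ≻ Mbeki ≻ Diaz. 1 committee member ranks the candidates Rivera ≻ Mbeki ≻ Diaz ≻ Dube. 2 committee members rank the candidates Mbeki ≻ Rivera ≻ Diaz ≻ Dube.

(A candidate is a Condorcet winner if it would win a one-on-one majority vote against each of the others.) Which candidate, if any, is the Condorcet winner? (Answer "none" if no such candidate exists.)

Head-to-head results (19 committee members):
Diaz vs Dube: Diaz is ranked higher on 5+2+1+2 = 10 ballots, Dube on 9. Diaz wins 10–9.
Diaz vs Mbeki: 7 to 12, Mbeki.
Diaz vs Rivera: 5+5+2 = 12 for Diaz, 7 for Rivera — Diaz by 12–7.
Dube vs Mbeki: 11 to 8, Dube.
Dube vs Rivera: 11 to 8, Dube.
Mbeki vs Rivera: 5+5+2 = 12 for Mbeki, 7 for Rivera — Mbeki by 12–7.
Each candidate drops at least one matchup (Diaz loses to Mbeki; Dube loses to Diaz; Mbeki loses to Dube; Rivera loses to Diaz); the cycle Diaz > Dube > Mbeki > Diaz rules out a Condorcet winner.

none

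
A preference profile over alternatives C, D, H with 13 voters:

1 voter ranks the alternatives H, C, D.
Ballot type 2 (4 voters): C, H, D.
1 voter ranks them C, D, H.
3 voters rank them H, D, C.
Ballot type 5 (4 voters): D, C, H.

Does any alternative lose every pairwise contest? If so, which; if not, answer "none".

none

Pairwise majorities:
C–D: D 7–6.
C vs H: C preferred on 4+1+4 = 9 ballots; C wins 9–4.
D–H: H 8–5.
No alternative is winless: C beats H; D beats C; H beats D. There is no Condorcet loser.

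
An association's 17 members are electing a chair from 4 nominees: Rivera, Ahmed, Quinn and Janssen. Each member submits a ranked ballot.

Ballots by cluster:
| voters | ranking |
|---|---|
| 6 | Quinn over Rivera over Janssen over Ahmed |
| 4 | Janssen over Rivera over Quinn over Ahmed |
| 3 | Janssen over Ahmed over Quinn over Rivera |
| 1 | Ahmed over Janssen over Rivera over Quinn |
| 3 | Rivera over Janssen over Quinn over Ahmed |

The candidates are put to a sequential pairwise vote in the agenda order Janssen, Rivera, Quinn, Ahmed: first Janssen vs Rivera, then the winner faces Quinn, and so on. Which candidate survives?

Quinn

Round 1: Janssen vs Rivera — 8–9, Rivera advances.
Round 2: Rivera vs Quinn — 8–9, Quinn advances.
Round 3: Quinn vs Ahmed — 13–4, Quinn advances.
The agenda winner is Quinn.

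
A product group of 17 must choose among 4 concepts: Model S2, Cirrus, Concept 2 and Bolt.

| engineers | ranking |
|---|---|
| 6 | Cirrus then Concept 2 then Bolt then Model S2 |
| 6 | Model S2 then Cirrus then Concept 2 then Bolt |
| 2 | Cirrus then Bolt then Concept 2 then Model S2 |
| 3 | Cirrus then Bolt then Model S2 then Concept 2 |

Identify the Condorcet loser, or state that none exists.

none

Pairwise majorities:
Model S2–Cirrus: Cirrus 11–6.
Model S2 vs Concept 2: Model S2, 9–8.
Model S2 vs Bolt: Bolt, 11–6.
Cirrus vs Concept 2: Cirrus, 17–0.
Cirrus vs Bolt: Cirrus is ranked higher on 6+6+2+3 = 17 ballots, Bolt on 0. Cirrus wins 17–0.
Concept 2 vs Bolt: Concept 2 wins 12–5.
No design is winless: Model S2 beats Concept 2; Cirrus beats Model S2; Concept 2 beats Bolt; Bolt beats Model S2. There is no Condorcet loser.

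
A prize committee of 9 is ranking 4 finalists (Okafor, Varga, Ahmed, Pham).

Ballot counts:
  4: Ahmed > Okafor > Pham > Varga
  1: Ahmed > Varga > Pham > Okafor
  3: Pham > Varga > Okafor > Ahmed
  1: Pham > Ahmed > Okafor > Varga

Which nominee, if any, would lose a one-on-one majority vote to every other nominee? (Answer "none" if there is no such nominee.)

Head-to-head results (9 jurors):
Okafor vs Varga: Okafor wins 5–4.
Okafor vs Ahmed: 3 for Okafor, 6 for Ahmed — Ahmed by 6–3.
Okafor vs Pham: Okafor preferred on 4 ballots; Pham wins 5–4.
Varga vs Ahmed: Varga is ranked higher on 3 ballots, Ahmed on 6. Ahmed wins 6–3.
Varga vs Pham: Pham wins 8–1.
Ahmed vs Pham: Ahmed is ranked higher on 4+1 = 5 ballots, Pham on 4. Ahmed wins 5–4.
Varga loses to every other nominee — it is the Condorcet loser.

Varga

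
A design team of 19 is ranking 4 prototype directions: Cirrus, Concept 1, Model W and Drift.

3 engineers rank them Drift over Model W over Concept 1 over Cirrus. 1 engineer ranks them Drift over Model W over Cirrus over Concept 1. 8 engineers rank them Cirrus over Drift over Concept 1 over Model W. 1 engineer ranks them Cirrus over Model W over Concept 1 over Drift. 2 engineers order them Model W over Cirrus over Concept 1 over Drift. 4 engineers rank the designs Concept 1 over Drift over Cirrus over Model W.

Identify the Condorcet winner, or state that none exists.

Cirrus

Check each pair by majority over 19 ballots:
Cirrus vs Concept 1: 12 to 7, Cirrus.
Cirrus vs Model W: 8+1+4 = 13 for Cirrus, 6 for Model W — Cirrus by 13–6.
Cirrus vs Drift: Cirrus is ranked higher on 8+1+2 = 11 ballots, Drift on 8. Cirrus wins 11–8.
Concept 1 vs Model W: Concept 1 preferred on 8+4 = 12 ballots; Concept 1 wins 12–7.
Concept 1 vs Drift: Concept 1 preferred on 1+2+4 = 7 ballots; Drift wins 12–7.
Model W vs Drift: 1+2 = 3 for Model W, 16 for Drift — Drift by 16–3.
Cirrus wins every pairwise contest, so Cirrus is the Condorcet winner.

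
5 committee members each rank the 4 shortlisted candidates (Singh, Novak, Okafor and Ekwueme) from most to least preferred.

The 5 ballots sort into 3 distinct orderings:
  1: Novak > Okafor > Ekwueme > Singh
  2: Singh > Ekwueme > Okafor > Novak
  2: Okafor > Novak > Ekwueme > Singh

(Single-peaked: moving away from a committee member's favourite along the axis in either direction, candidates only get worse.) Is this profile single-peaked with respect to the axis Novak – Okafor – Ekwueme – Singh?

yes

Axis positions: Novak=1, Okafor=2, Ekwueme=3, Singh=4.
Bloc 1 (peak Novak at position 1): ranking walks positions 1-2-3-4, expanding outward from the peak — single-peaked.
Bloc 2 (peak Singh at position 4): ranking walks positions 4-3-2-1, expanding outward from the peak — single-peaked.
Bloc 3 (peak Okafor at position 2): ranking walks positions 2-1-3-4, expanding outward from the peak — single-peaked.
Every ranking is single-peaked on this axis.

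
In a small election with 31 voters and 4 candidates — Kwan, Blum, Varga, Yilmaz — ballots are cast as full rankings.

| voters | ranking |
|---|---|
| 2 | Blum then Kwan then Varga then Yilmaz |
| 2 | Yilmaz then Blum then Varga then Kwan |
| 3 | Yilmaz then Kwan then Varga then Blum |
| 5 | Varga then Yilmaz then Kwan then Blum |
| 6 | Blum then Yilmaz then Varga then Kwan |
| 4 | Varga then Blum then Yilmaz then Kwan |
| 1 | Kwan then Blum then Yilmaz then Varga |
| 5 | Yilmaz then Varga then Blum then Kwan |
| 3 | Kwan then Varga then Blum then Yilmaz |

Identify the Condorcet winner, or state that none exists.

Pairwise majorities:
Kwan vs Blum: 3+5+1+3 = 12 for Kwan, 19 for Blum — Blum by 19–12.
Kwan vs Varga: Kwan preferred on 2+3+1+3 = 9 ballots; Varga wins 22–9.
Kwan vs Yilmaz: 2+1+3 = 6 for Kwan, 25 for Yilmaz — Yilmaz by 25–6.
Blum vs Varga: 11 to 20, Varga.
Blum vs Yilmaz: Blum preferred on 2+6+4+1+3 = 16 ballots; Blum wins 16–15.
Varga vs Yilmaz: 2+5+4+3 = 14 for Varga, 17 for Yilmaz — Yilmaz by 17–14.
Each candidate drops at least one matchup (Kwan loses to Blum; Blum loses to Varga; Varga loses to Yilmaz; Yilmaz loses to Blum); the cycle Blum > Yilmaz > Varga > Blum rules out a Condorcet winner.

none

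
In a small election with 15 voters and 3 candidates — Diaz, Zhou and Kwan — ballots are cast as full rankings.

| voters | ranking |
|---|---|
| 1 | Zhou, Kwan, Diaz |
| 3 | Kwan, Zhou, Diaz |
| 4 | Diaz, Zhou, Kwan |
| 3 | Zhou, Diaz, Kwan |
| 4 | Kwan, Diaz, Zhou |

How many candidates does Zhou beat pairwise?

1

Zhou against each rival (15 voters):
Zhou–Diaz: Diaz 8–7.
Zhou–Kwan: Zhou 8–7.
Zhou beats Kwan; loses to Diaz — 1 pairwise win.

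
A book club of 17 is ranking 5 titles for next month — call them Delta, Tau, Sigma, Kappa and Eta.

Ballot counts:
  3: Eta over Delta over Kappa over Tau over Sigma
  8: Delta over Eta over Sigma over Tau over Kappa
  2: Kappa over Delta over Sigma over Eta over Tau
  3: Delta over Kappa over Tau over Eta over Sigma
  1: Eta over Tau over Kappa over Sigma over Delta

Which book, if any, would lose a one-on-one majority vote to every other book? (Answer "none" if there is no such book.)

none

Head-to-head results (17 members):
Delta vs Tau: Delta, 16–1.
Delta vs Sigma: 16 to 1, Delta.
Delta vs Kappa: Delta preferred on 3+8+3 = 14 ballots; Delta wins 14–3.
Delta–Eta: Delta 13–4.
Tau vs Sigma: 3+3+1 = 7 for Tau, 10 for Sigma — Sigma by 10–7.
Tau vs Kappa: Tau, 9–8.
Tau vs Eta: Tau preferred on 3 ballots; Eta wins 14–3.
Sigma vs Kappa: Kappa wins 9–8.
Sigma vs Eta: Eta wins 15–2.
Kappa vs Eta: 5 to 12, Eta.
Each book has at least one pairwise win (Delta beats Tau; Tau beats Kappa; Sigma beats Tau; Kappa beats Sigma; Eta beats Tau) — no Condorcet loser.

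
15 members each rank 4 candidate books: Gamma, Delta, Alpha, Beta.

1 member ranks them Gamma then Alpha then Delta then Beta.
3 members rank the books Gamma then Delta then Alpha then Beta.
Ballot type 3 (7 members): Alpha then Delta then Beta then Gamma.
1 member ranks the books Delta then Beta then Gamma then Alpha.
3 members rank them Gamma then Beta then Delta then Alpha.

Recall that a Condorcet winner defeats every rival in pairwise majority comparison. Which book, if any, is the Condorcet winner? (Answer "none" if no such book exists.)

Pairwise majorities:
Gamma–Delta: Delta 8–7.
Gamma vs Alpha: Gamma wins 8–7.
Gamma vs Beta: Beta, 8–7.
Delta vs Alpha: Alpha, 8–7.
Delta vs Beta: Delta, 12–3.
Alpha vs Beta: Alpha wins 11–4.
No book is unbeaten: Gamma loses to Delta; Delta loses to Alpha; Alpha loses to Gamma; Beta loses to Delta. In particular Gamma > Alpha > Delta > Gamma is a majority cycle — no Condorcet winner exists.

none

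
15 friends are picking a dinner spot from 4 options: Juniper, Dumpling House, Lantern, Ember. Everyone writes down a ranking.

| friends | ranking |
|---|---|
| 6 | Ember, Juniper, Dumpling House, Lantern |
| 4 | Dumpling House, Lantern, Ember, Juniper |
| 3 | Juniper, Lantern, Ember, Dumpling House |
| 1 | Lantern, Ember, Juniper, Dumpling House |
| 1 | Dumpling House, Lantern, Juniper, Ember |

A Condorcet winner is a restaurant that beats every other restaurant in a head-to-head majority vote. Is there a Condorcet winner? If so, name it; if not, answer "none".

none

Check each pair by majority over 15 ballots:
Juniper vs Dumpling House: 6+3+1 = 10 for Juniper, 5 for Dumpling House — Juniper by 10–5.
Juniper vs Lantern: Juniper is ranked higher on 6+3 = 9 ballots, Lantern on 6. Juniper wins 9–6.
Juniper vs Ember: Juniper is ranked higher on 3+1 = 4 ballots, Ember on 11. Ember wins 11–4.
Dumpling House vs Lantern: Dumpling House preferred on 6+4+1 = 11 ballots; Dumpling House wins 11–4.
Dumpling House vs Ember: Dumpling House preferred on 4+1 = 5 ballots; Ember wins 10–5.
Lantern vs Ember: 9 to 6, Lantern.
Each restaurant drops at least one matchup (Juniper loses to Ember; Dumpling House loses to Juniper; Lantern loses to Juniper; Ember loses to Lantern); the cycle Juniper beats Lantern beats Ember beats Juniper rules out a Condorcet winner.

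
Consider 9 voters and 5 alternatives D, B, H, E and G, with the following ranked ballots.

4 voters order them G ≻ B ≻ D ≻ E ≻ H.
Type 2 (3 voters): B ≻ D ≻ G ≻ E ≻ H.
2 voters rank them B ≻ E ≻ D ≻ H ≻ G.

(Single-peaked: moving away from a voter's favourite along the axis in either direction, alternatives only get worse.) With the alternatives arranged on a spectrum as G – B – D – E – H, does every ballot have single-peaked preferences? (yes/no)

no

Axis positions: G=1, B=2, D=3, E=4, H=5.
Type 1 (peak G at position 1): ranking walks positions 1-2-3-4-5, expanding outward from the peak — single-peaked.
Type 2 (peak B at position 2): ranking walks positions 2-3-1-4-5, expanding outward from the peak — single-peaked.
Type 3: ranking walks positions 2-4-3-5-1; E is ranked above D even though D lies between E and the peak B on the axis — preferences dip and rise again. Not single-peaked.
Type 3 violates single-peakedness, so the profile is not single-peaked on this axis.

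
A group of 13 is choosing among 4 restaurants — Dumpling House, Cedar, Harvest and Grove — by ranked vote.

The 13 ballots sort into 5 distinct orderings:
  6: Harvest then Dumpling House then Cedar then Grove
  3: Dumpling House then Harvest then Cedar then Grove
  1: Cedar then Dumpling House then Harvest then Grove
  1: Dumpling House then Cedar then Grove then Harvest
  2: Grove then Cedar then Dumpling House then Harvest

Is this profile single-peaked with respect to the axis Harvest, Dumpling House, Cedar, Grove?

Axis positions: Harvest=1, Dumpling House=2, Cedar=3, Grove=4.
Group 1 (peak Harvest at position 1): ranking walks positions 1-2-3-4, expanding outward from the peak — single-peaked.
Group 2 (peak Dumpling House at position 2): ranking walks positions 2-1-3-4, expanding outward from the peak — single-peaked.
Group 3 (peak Cedar at position 3): ranking walks positions 3-2-1-4, expanding outward from the peak — single-peaked.
Group 4 (peak Dumpling House at position 2): ranking walks positions 2-3-4-1, expanding outward from the peak — single-peaked.
Group 5 (peak Grove at position 4): ranking walks positions 4-3-2-1, expanding outward from the peak — single-peaked.
Every ranking is single-peaked on this axis.

yes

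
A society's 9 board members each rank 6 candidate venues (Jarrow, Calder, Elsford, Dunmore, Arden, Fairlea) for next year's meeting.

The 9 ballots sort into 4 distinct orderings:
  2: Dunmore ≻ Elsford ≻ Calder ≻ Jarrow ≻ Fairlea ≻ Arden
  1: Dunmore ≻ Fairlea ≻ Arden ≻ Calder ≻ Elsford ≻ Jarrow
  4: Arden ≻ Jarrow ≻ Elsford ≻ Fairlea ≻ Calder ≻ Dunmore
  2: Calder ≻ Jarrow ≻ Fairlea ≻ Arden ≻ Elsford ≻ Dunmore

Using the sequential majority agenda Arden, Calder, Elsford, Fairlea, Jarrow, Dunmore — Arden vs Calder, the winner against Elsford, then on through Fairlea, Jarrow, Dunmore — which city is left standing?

Jarrow

Round 1: Arden vs Calder — 5–4, Arden advances.
Round 2: Arden vs Elsford — 7–2, Arden advances.
Round 3: Arden vs Fairlea — 4–5, Fairlea advances.
Round 4: Fairlea vs Jarrow — 1–8, Jarrow advances.
Round 5: Jarrow vs Dunmore — 6–3, Jarrow advances.
The agenda winner is Jarrow.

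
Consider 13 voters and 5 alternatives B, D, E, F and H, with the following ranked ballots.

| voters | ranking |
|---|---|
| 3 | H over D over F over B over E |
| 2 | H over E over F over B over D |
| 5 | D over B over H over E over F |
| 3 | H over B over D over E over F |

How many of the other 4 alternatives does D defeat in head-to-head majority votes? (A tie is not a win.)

D against each rival (13 voters):
D vs B: D wins 8–5.
D vs E: D wins 11–2.
D vs F: D preferred on 3+5+3 = 11 ballots; D wins 11–2.
D–H: H 8–5.
D beats B, E, F; loses to H — 3 pairwise wins.

3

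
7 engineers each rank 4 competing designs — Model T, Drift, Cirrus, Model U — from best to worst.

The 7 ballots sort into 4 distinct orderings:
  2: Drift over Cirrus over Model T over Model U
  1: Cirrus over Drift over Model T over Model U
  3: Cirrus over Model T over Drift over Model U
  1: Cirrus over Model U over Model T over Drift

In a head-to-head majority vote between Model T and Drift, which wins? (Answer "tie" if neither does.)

Ballots ranking Model T above Drift: 3 + 1 = 4.
Ballots ranking Drift above Model T: 7 − 4 = 3.
Model T wins the head-to-head 4–3.

Model T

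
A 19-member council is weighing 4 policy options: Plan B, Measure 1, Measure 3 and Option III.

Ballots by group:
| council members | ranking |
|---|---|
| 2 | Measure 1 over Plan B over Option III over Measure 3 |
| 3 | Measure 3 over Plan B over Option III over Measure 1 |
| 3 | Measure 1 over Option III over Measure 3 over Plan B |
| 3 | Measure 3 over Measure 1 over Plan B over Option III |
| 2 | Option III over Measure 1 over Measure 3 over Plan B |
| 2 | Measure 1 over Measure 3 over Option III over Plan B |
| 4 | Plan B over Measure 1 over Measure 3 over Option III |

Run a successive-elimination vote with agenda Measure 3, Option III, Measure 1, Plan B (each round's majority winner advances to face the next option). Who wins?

Measure 1

Round 1: Measure 3 vs Option III — 12–7, Measure 3 advances.
Round 2: Measure 3 vs Measure 1 — 6–13, Measure 1 advances.
Round 3: Measure 1 vs Plan B — 12–7, Measure 1 advances.
Measure 1 survives the agenda.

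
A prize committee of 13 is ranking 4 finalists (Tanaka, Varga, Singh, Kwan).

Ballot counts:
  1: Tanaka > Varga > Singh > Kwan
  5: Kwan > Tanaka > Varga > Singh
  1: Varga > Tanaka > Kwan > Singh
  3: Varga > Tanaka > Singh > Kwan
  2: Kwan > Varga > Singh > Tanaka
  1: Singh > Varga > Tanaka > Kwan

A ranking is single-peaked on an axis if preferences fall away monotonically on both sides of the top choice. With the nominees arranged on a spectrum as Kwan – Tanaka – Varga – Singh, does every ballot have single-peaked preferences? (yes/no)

Axis positions: Kwan=1, Tanaka=2, Varga=3, Singh=4.
Bloc 1 (peak Tanaka at position 2): ranking walks positions 2-3-4-1, expanding outward from the peak — single-peaked.
Bloc 2 (peak Kwan at position 1): ranking walks positions 1-2-3-4, expanding outward from the peak — single-peaked.
Bloc 3 (peak Varga at position 3): ranking walks positions 3-2-1-4, expanding outward from the peak — single-peaked.
Bloc 4 (peak Varga at position 3): ranking walks positions 3-2-4-1, expanding outward from the peak — single-peaked.
Bloc 5: ranking walks positions 1-3-4-2; Varga is ranked above Tanaka even though Tanaka lies between Varga and the peak Kwan on the axis — preferences dip and rise again. Not single-peaked.
Bloc 6 (peak Singh at position 4): ranking walks positions 4-3-2-1, expanding outward from the peak — single-peaked.
Bloc 5 violates single-peakedness, so the profile is not single-peaked on this axis.

no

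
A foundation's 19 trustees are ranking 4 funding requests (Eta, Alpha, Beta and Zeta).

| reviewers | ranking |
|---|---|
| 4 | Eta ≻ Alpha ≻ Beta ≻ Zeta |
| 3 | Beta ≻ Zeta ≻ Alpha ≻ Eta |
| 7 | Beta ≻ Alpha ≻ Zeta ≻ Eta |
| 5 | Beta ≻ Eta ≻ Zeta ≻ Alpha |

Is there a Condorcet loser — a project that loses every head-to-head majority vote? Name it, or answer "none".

Eta

Pairwise majorities:
Eta vs Alpha: Eta is ranked higher on 4+5 = 9 ballots, Alpha on 10. Alpha wins 10–9.
Eta vs Beta: 4 for Eta, 15 for Beta — Beta by 15–4.
Eta vs Zeta: Zeta, 10–9.
Alpha–Beta: Beta 15–4.
Alpha vs Zeta: Alpha wins 11–8.
Beta–Zeta: Beta 19–0.
Eta is beaten in every head-to-head and is the Condorcet loser.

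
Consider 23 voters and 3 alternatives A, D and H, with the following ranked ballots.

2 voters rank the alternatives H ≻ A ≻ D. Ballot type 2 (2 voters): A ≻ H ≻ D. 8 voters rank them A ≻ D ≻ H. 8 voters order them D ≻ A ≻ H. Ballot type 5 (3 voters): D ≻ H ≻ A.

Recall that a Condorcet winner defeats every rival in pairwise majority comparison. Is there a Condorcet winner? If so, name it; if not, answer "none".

Check each pair by majority over 23 ballots:
A–D: A 12–11.
A–H: A 18–5.
D vs H: D, 19–4.
Only A has no losses; A is the Condorcet winner.

A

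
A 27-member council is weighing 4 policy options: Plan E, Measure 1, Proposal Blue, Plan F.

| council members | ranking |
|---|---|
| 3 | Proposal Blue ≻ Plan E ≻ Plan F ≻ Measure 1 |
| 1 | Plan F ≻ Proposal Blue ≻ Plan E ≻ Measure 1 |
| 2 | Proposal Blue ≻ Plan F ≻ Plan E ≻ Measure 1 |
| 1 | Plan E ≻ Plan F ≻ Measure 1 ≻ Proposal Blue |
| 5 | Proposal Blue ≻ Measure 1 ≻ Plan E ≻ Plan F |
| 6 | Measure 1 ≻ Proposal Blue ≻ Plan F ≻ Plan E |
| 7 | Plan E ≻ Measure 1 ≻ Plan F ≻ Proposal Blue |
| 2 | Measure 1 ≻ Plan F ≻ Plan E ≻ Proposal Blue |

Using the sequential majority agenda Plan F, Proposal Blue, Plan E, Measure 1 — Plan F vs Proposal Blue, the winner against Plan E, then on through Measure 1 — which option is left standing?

Measure 1

Round 1: Plan F vs Proposal Blue — 11–16, Proposal Blue advances.
Round 2: Proposal Blue vs Plan E — 17–10, Proposal Blue advances.
Round 3: Proposal Blue vs Measure 1 — 11–16, Measure 1 advances.
Measure 1 survives the agenda.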